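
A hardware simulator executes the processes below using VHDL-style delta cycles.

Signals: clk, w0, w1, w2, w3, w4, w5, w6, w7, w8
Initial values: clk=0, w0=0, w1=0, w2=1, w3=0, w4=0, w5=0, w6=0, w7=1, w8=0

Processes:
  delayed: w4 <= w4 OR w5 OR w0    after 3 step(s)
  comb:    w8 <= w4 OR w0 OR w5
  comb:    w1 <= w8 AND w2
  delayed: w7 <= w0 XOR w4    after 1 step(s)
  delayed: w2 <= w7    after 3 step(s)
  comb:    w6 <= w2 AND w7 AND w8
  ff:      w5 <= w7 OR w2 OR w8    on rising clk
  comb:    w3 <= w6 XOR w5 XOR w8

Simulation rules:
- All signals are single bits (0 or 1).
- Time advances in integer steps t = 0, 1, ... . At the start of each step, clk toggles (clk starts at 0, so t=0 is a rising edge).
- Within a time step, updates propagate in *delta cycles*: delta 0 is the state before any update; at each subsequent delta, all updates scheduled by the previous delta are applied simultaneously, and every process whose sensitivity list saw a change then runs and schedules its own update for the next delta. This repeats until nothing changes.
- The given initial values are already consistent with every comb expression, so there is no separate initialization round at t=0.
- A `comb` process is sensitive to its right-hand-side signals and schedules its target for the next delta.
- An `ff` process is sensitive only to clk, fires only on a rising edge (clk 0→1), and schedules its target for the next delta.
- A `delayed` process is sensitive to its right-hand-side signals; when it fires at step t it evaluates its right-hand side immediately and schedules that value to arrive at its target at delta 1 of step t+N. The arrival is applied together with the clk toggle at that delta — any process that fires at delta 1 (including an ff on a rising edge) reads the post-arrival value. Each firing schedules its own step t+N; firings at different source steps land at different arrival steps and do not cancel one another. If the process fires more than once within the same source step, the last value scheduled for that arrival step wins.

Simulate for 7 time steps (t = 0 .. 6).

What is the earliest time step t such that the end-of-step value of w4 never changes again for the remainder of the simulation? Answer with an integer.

3

[bits: w3,w1,w8,w2,w7,w6,clk,w5,w0,w4]
t=0: Δ0=0001100000 Δ1=0001101000 Δ2=0001101100 Δ3=1011101100 Δ4=0111111100 Δ5=1111111100 | 5Δ
t=1: Δ0=1111111100 Δ1=1111110100 | 1Δ
t=2: Δ0=1111110100 Δ1=1111111100 | 1Δ
t=3: Δ0=1111111100 Δ1=1111110101 | 1Δ
t=4: Δ0=1111110101 Δ1=1111111101 | 1Δ
t=5: Δ0=1111111101 Δ1=1111110101 | 1Δ
t=6: Δ0=1111110101 Δ1=1111111101 | 1Δ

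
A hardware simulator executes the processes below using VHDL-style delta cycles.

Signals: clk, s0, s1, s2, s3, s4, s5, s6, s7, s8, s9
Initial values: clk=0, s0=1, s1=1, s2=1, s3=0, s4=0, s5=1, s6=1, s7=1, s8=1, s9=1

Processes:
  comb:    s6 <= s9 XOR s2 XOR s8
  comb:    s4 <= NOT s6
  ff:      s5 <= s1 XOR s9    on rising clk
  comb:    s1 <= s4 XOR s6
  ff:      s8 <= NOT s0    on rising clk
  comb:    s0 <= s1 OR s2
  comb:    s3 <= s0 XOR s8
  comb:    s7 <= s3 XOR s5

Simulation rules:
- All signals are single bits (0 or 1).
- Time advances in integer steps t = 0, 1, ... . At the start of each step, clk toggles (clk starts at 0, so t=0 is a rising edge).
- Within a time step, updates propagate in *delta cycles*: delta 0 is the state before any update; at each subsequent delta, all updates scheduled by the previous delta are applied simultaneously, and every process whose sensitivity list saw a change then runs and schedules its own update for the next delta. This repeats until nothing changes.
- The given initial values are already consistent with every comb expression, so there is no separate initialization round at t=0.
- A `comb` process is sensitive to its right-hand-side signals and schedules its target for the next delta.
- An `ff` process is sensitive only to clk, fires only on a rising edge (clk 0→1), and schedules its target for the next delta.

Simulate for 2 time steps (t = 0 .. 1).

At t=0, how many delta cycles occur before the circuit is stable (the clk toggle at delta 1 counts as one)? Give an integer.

5

t0.Δ0 clk=0 s3=0 s0=1 s6=1 s1=1 s5=1 s2=1 s7=1 s4=0 s8=1 s9=1
t0.Δ1 clk=1 s3=0 s0=1 s6=1 s1=1 s5=1 s2=1 s7=1 s4=0 s8=1 s9=1
t0.Δ2 clk=1 s3=0 s0=1 s6=1 s1=1 s5=0 s2=1 s7=1 s4=0 s8=0 s9=1
t0.Δ3 clk=1 s3=1 s0=1 s6=0 s1=1 s5=0 s2=1 s7=0 s4=0 s8=0 s9=1
t0.Δ4 clk=1 s3=1 s0=1 s6=0 s1=0 s5=0 s2=1 s7=1 s4=1 s8=0 s9=1
t0.Δ5 clk=1 s3=1 s0=1 s6=0 s1=1 s5=0 s2=1 s7=1 s4=1 s8=0 s9=1
t1.Δ0 clk=1 s3=1 s0=1 s6=0 s1=1 s5=0 s2=1 s7=1 s4=1 s8=0 s9=1
t1.Δ1 clk=0 s3=1 s0=1 s6=0 s1=1 s5=0 s2=1 s7=1 s4=1 s8=0 s9=1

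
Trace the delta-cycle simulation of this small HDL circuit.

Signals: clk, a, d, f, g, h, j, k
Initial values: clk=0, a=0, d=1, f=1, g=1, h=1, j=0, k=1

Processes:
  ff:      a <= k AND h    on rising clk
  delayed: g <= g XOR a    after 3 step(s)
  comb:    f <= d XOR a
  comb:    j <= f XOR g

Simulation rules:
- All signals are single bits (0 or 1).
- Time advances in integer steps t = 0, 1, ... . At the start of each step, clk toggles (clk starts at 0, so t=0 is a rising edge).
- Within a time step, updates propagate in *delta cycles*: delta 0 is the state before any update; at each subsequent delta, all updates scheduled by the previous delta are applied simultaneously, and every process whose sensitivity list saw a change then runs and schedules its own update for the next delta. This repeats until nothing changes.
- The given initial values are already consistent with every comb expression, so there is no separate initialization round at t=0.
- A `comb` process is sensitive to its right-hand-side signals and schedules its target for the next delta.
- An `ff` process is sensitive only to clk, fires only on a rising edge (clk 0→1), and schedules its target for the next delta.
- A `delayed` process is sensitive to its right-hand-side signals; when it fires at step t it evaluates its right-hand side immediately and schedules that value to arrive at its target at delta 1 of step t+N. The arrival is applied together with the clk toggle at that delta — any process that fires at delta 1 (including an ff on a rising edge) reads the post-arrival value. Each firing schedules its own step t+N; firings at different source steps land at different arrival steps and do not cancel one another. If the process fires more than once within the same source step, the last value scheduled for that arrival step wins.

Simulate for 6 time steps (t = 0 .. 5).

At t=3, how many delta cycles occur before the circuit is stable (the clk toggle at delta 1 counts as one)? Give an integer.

2

[bits: g,k,a,h,j,clk,f,d]
t=0: Δ0=11010011 Δ1=11010111 Δ2=11110111 Δ3=11110101 Δ4=11111101 | 4Δ
t=1: Δ0=11111101 Δ1=11111001 | 1Δ
t=2: Δ0=11111001 Δ1=11111101 | 1Δ
t=3: Δ0=11111101 Δ1=01111001 Δ2=01110001 | 2Δ
t=4: Δ0=01110001 Δ1=01110101 | 1Δ
t=5: Δ0=01110101 Δ1=01110001 | 1Δ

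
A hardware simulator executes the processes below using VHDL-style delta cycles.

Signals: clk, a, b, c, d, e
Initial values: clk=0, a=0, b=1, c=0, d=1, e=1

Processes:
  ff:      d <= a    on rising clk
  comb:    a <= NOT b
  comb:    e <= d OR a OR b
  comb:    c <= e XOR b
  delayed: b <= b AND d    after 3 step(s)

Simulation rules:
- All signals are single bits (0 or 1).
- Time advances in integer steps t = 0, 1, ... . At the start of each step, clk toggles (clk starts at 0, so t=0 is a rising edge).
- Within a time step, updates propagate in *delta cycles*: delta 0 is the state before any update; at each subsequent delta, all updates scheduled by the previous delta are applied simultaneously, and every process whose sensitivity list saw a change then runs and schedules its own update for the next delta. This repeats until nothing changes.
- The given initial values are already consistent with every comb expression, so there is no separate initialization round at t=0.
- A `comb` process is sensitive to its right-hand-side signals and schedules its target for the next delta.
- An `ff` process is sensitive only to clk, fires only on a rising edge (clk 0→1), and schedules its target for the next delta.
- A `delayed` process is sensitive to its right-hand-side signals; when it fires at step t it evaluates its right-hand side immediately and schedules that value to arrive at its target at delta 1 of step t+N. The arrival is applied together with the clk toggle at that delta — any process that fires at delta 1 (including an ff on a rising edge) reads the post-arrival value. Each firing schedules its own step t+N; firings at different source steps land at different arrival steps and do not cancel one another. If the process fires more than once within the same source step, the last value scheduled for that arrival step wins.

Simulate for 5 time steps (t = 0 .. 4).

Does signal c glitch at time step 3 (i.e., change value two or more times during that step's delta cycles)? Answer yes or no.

[bits: e,a,c,clk,d,b]
t=0: Δ0=100011 Δ1=100111 Δ2=100101 | 2Δ
t=1: Δ0=100101 Δ1=100001 | 1Δ
t=2: Δ0=100001 Δ1=100101 | 1Δ
t=3: Δ0=100101 Δ1=100000 Δ2=011000 Δ3=110000 Δ4=111000 | 4Δ
t=4: Δ0=111000 Δ1=111100 Δ2=111110 | 2Δ

yes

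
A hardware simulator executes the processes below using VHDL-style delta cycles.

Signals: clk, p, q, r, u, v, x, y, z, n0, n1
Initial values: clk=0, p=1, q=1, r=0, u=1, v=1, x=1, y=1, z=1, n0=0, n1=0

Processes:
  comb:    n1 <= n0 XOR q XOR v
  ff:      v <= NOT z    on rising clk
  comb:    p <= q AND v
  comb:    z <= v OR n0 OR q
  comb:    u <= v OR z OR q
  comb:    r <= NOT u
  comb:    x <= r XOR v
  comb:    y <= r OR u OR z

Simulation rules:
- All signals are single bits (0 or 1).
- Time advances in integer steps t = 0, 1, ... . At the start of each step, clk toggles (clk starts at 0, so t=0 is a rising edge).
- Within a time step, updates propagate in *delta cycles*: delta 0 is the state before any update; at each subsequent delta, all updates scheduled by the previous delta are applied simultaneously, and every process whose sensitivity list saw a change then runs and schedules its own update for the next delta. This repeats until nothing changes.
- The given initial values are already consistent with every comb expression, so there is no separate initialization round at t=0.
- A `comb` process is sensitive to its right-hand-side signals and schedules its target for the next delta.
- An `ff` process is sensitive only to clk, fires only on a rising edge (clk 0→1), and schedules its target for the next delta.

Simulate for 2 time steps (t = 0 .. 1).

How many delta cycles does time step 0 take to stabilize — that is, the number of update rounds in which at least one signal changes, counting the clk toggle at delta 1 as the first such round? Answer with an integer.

3

t=0 Δ0: n1=0 clk=0 q=1 x=1 z=1 v=1 r=0 y=1 n0=0 p=1 u=1
  Δ1: clk:0→1
  Δ2: v:1→0
  Δ3: n1:0→1, x:1→0, p:1→0
  (3Δ to stable)
t=1 Δ0: n1=1 clk=1 q=1 x=0 z=1 v=0 r=0 y=1 n0=0 p=0 u=1
  Δ1: clk:1→0
  (1Δ to stable)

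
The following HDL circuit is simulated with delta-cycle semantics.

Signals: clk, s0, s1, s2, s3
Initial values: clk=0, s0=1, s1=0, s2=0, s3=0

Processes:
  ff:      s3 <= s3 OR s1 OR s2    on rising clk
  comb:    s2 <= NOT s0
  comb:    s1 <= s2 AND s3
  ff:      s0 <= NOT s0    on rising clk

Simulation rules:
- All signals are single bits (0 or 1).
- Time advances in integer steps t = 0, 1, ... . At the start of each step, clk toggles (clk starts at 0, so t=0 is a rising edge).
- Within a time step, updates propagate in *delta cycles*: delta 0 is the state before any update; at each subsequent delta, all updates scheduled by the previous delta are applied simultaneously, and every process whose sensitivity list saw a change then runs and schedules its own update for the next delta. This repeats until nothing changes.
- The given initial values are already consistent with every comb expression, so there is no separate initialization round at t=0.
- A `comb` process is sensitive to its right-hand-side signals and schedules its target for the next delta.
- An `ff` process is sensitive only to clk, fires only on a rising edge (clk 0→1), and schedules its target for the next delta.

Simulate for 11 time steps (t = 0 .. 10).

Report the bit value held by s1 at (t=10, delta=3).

t0.Δ0 s1=0 s0=1 s2=0 s3=0 clk=0
t0.Δ1 s1=0 s0=1 s2=0 s3=0 clk=1
t0.Δ2 s1=0 s0=0 s2=0 s3=0 clk=1
t0.Δ3 s1=0 s0=0 s2=1 s3=0 clk=1
t1.Δ0 s1=0 s0=0 s2=1 s3=0 clk=1
t1.Δ1 s1=0 s0=0 s2=1 s3=0 clk=0
t2.Δ0 s1=0 s0=0 s2=1 s3=0 clk=0
t2.Δ1 s1=0 s0=0 s2=1 s3=0 clk=1
t2.Δ2 s1=0 s0=1 s2=1 s3=1 clk=1
t2.Δ3 s1=1 s0=1 s2=0 s3=1 clk=1
t2.Δ4 s1=0 s0=1 s2=0 s3=1 clk=1
t3.Δ0 s1=0 s0=1 s2=0 s3=1 clk=1
t3.Δ1 s1=0 s0=1 s2=0 s3=1 clk=0
t4.Δ0 s1=0 s0=1 s2=0 s3=1 clk=0
t4.Δ1 s1=0 s0=1 s2=0 s3=1 clk=1
t4.Δ2 s1=0 s0=0 s2=0 s3=1 clk=1
t4.Δ3 s1=0 s0=0 s2=1 s3=1 clk=1
t4.Δ4 s1=1 s0=0 s2=1 s3=1 clk=1
t5.Δ0 s1=1 s0=0 s2=1 s3=1 clk=1
t5.Δ1 s1=1 s0=0 s2=1 s3=1 clk=0
t6.Δ0 s1=1 s0=0 s2=1 s3=1 clk=0
t6.Δ1 s1=1 s0=0 s2=1 s3=1 clk=1
t6.Δ2 s1=1 s0=1 s2=1 s3=1 clk=1
t6.Δ3 s1=1 s0=1 s2=0 s3=1 clk=1
t6.Δ4 s1=0 s0=1 s2=0 s3=1 clk=1
t7.Δ0 s1=0 s0=1 s2=0 s3=1 clk=1
t7.Δ1 s1=0 s0=1 s2=0 s3=1 clk=0
t8.Δ0 s1=0 s0=1 s2=0 s3=1 clk=0
t8.Δ1 s1=0 s0=1 s2=0 s3=1 clk=1
t8.Δ2 s1=0 s0=0 s2=0 s3=1 clk=1
t8.Δ3 s1=0 s0=0 s2=1 s3=1 clk=1
t8.Δ4 s1=1 s0=0 s2=1 s3=1 clk=1
t9.Δ0 s1=1 s0=0 s2=1 s3=1 clk=1
t9.Δ1 s1=1 s0=0 s2=1 s3=1 clk=0
t10.Δ0 s1=1 s0=0 s2=1 s3=1 clk=0
t10.Δ1 s1=1 s0=0 s2=1 s3=1 clk=1
t10.Δ2 s1=1 s0=1 s2=1 s3=1 clk=1
t10.Δ3 s1=1 s0=1 s2=0 s3=1 clk=1
t10.Δ4 s1=0 s0=1 s2=0 s3=1 clk=1

1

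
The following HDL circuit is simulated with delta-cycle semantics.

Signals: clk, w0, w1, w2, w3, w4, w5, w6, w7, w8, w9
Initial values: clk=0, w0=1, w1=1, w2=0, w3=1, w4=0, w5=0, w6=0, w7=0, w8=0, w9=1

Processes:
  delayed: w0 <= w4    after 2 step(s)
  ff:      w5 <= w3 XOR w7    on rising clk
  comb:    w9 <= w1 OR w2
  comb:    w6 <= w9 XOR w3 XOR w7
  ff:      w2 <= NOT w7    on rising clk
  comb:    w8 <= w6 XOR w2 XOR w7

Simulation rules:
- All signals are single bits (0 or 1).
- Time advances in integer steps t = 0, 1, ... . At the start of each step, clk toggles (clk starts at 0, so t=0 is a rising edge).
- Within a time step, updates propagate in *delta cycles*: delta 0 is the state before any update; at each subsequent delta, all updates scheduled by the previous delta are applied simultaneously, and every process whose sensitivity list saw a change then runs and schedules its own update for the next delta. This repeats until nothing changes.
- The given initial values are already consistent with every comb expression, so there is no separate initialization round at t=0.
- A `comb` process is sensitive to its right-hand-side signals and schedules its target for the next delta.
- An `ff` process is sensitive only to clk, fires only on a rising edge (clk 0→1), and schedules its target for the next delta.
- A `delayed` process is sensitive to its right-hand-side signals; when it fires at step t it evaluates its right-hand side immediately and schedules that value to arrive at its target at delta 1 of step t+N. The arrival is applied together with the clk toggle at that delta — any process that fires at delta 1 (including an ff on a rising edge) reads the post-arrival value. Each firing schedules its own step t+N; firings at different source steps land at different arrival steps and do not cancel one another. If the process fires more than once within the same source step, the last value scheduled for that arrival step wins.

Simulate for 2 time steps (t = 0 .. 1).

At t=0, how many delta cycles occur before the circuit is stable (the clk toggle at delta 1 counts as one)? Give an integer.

3

[bits: w3,w6,w7,w1,w9,w5,clk,w4,w8,w0,w2]
t=0: Δ0=10011000010 Δ1=10011010010 Δ2=10011110011 Δ3=10011110111 | 3Δ
t=1: Δ0=10011110111 Δ1=10011100111 | 1Δ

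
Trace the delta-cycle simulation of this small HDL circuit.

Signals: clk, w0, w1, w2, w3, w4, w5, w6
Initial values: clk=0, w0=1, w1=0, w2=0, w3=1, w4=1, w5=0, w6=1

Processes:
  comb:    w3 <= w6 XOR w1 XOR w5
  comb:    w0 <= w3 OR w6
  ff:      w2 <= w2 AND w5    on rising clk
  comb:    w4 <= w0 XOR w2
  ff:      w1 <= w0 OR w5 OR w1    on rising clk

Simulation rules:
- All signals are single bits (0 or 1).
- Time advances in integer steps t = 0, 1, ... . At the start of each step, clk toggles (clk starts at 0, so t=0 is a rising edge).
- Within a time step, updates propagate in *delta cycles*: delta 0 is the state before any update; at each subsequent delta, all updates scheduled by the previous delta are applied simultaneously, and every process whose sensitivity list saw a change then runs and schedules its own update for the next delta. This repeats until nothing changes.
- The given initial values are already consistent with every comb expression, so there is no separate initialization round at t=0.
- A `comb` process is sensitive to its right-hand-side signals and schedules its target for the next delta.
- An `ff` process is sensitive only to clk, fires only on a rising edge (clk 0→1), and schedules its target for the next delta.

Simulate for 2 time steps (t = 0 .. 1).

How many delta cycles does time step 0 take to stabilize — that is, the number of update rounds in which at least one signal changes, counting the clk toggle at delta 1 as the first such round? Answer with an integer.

3

t0.Δ0 w6=1 w4=1 w2=0 w1=0 w0=1 w5=0 w3=1 clk=0
t0.Δ1 w6=1 w4=1 w2=0 w1=0 w0=1 w5=0 w3=1 clk=1
t0.Δ2 w6=1 w4=1 w2=0 w1=1 w0=1 w5=0 w3=1 clk=1
t0.Δ3 w6=1 w4=1 w2=0 w1=1 w0=1 w5=0 w3=0 clk=1
t1.Δ0 w6=1 w4=1 w2=0 w1=1 w0=1 w5=0 w3=0 clk=1
t1.Δ1 w6=1 w4=1 w2=0 w1=1 w0=1 w5=0 w3=0 clk=0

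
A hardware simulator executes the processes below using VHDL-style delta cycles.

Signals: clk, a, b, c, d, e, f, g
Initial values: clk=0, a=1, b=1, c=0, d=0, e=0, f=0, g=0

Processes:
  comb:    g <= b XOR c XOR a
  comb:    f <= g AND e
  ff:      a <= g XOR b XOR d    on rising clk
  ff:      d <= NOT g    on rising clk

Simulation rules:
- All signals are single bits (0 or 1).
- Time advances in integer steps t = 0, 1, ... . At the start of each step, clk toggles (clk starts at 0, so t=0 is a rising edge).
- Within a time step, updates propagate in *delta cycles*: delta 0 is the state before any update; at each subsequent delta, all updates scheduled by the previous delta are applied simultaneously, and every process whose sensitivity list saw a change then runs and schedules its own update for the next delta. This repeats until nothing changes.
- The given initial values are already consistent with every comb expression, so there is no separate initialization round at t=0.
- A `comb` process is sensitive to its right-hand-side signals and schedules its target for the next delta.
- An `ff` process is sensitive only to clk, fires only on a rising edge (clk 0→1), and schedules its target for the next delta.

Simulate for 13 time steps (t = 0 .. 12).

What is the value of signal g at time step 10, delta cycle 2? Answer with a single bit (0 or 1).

t0.Δ0 e=0 b=1 d=0 g=0 c=0 clk=0 a=1 f=0
t0.Δ1 e=0 b=1 d=0 g=0 c=0 clk=1 a=1 f=0
t0.Δ2 e=0 b=1 d=1 g=0 c=0 clk=1 a=1 f=0
t1.Δ0 e=0 b=1 d=1 g=0 c=0 clk=1 a=1 f=0
t1.Δ1 e=0 b=1 d=1 g=0 c=0 clk=0 a=1 f=0
t2.Δ0 e=0 b=1 d=1 g=0 c=0 clk=0 a=1 f=0
t2.Δ1 e=0 b=1 d=1 g=0 c=0 clk=1 a=1 f=0
t2.Δ2 e=0 b=1 d=1 g=0 c=0 clk=1 a=0 f=0
t2.Δ3 e=0 b=1 d=1 g=1 c=0 clk=1 a=0 f=0
t3.Δ0 e=0 b=1 d=1 g=1 c=0 clk=1 a=0 f=0
t3.Δ1 e=0 b=1 d=1 g=1 c=0 clk=0 a=0 f=0
t4.Δ0 e=0 b=1 d=1 g=1 c=0 clk=0 a=0 f=0
t4.Δ1 e=0 b=1 d=1 g=1 c=0 clk=1 a=0 f=0
t4.Δ2 e=0 b=1 d=0 g=1 c=0 clk=1 a=1 f=0
t4.Δ3 e=0 b=1 d=0 g=0 c=0 clk=1 a=1 f=0
t5.Δ0 e=0 b=1 d=0 g=0 c=0 clk=1 a=1 f=0
t5.Δ1 e=0 b=1 d=0 g=0 c=0 clk=0 a=1 f=0
t6.Δ0 e=0 b=1 d=0 g=0 c=0 clk=0 a=1 f=0
t6.Δ1 e=0 b=1 d=0 g=0 c=0 clk=1 a=1 f=0
t6.Δ2 e=0 b=1 d=1 g=0 c=0 clk=1 a=1 f=0
t7.Δ0 e=0 b=1 d=1 g=0 c=0 clk=1 a=1 f=0
t7.Δ1 e=0 b=1 d=1 g=0 c=0 clk=0 a=1 f=0
t8.Δ0 e=0 b=1 d=1 g=0 c=0 clk=0 a=1 f=0
t8.Δ1 e=0 b=1 d=1 g=0 c=0 clk=1 a=1 f=0
t8.Δ2 e=0 b=1 d=1 g=0 c=0 clk=1 a=0 f=0
t8.Δ3 e=0 b=1 d=1 g=1 c=0 clk=1 a=0 f=0
t9.Δ0 e=0 b=1 d=1 g=1 c=0 clk=1 a=0 f=0
t9.Δ1 e=0 b=1 d=1 g=1 c=0 clk=0 a=0 f=0
t10.Δ0 e=0 b=1 d=1 g=1 c=0 clk=0 a=0 f=0
t10.Δ1 e=0 b=1 d=1 g=1 c=0 clk=1 a=0 f=0
t10.Δ2 e=0 b=1 d=0 g=1 c=0 clk=1 a=1 f=0
t10.Δ3 e=0 b=1 d=0 g=0 c=0 clk=1 a=1 f=0
t11.Δ0 e=0 b=1 d=0 g=0 c=0 clk=1 a=1 f=0
t11.Δ1 e=0 b=1 d=0 g=0 c=0 clk=0 a=1 f=0
t12.Δ0 e=0 b=1 d=0 g=0 c=0 clk=0 a=1 f=0
t12.Δ1 e=0 b=1 d=0 g=0 c=0 clk=1 a=1 f=0
t12.Δ2 e=0 b=1 d=1 g=0 c=0 clk=1 a=1 f=0

1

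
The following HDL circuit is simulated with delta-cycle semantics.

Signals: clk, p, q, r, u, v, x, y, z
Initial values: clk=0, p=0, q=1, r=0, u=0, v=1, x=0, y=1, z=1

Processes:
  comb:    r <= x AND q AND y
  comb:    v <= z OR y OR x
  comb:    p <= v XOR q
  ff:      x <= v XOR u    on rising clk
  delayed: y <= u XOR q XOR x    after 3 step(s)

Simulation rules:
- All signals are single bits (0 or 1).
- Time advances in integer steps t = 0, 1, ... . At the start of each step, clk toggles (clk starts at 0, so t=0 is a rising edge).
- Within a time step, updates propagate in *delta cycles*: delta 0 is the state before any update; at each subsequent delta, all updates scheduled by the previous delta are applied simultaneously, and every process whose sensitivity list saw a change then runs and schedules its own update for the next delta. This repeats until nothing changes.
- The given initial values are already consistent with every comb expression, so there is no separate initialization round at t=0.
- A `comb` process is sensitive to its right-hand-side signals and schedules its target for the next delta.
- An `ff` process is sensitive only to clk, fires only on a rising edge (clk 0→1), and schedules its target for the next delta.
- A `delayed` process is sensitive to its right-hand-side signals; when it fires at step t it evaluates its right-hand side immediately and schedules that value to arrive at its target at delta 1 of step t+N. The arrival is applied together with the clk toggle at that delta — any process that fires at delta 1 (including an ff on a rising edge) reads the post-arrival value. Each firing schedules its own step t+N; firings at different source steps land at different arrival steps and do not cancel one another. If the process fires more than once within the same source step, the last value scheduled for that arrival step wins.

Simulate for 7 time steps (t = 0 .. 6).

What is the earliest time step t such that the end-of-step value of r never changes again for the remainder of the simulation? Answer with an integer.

t=0 Δ0: z=1 r=0 v=1 clk=0 y=1 x=0 q=1 p=0 u=0
  Δ1: clk:0→1
  Δ2: x:0→1
  Δ3: r:0→1
  (3Δ to stable)
t=1 Δ0: z=1 r=1 v=1 clk=1 y=1 x=1 q=1 p=0 u=0
  Δ1: clk:1→0
  (1Δ to stable)
t=2 Δ0: z=1 r=1 v=1 clk=0 y=1 x=1 q=1 p=0 u=0
  Δ1: clk:0→1
  (1Δ to stable)
t=3 Δ0: z=1 r=1 v=1 clk=1 y=1 x=1 q=1 p=0 u=0
  Δ1: clk:1→0, y:1→0
  Δ2: r:1→0
  (2Δ to stable)
t=4 Δ0: z=1 r=0 v=1 clk=0 y=0 x=1 q=1 p=0 u=0
  Δ1: clk:0→1
  (1Δ to stable)
t=5 Δ0: z=1 r=0 v=1 clk=1 y=0 x=1 q=1 p=0 u=0
  Δ1: clk:1→0
  (1Δ to stable)
t=6 Δ0: z=1 r=0 v=1 clk=0 y=0 x=1 q=1 p=0 u=0
  Δ1: clk:0→1
  (1Δ to stable)

3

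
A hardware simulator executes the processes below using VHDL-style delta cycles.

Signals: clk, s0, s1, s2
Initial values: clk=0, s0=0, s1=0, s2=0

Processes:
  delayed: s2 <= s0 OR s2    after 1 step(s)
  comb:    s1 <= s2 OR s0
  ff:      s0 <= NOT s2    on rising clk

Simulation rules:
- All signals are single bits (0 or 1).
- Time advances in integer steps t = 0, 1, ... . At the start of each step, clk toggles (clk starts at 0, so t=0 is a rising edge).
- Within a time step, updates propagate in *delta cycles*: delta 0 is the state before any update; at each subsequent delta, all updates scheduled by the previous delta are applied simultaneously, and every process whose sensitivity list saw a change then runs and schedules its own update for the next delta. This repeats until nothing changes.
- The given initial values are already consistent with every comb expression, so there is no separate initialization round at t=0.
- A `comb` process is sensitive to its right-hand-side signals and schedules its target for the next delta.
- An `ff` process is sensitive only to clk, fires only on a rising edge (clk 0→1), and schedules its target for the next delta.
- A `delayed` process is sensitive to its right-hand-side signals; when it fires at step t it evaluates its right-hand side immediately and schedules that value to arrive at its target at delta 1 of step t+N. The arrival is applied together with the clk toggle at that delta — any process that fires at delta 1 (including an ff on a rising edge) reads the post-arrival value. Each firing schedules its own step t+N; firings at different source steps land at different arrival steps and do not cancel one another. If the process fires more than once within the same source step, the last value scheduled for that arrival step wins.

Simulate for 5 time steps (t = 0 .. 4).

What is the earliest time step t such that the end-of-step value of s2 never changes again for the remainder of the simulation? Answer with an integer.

t=0 Δ0: s1=0 clk=0 s2=0 s0=0
  Δ1: clk:0→1
  Δ2: s0:0→1
  Δ3: s1:0→1
  (3Δ to stable)
t=1 Δ0: s1=1 clk=1 s2=0 s0=1
  Δ1: clk:1→0, s2:0→1
  (1Δ to stable)
t=2 Δ0: s1=1 clk=0 s2=1 s0=1
  Δ1: clk:0→1
  Δ2: s0:1→0
  (2Δ to stable)
t=3 Δ0: s1=1 clk=1 s2=1 s0=0
  Δ1: clk:1→0
  (1Δ to stable)
t=4 Δ0: s1=1 clk=0 s2=1 s0=0
  Δ1: clk:0→1
  (1Δ to stable)

1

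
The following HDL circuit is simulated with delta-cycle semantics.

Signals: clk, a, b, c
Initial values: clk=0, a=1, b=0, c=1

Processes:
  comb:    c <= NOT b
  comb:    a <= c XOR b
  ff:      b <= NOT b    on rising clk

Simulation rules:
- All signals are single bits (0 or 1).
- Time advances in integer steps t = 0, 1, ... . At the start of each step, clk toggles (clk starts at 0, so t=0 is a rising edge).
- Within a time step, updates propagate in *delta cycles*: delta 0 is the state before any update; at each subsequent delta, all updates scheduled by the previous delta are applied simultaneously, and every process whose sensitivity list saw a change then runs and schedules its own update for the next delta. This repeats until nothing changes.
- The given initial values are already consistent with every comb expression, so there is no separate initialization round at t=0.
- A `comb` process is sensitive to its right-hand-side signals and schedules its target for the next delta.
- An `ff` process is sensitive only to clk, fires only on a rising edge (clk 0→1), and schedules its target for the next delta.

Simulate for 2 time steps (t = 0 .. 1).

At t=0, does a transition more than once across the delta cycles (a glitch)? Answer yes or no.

yes

t0.Δ0 clk=0 c=1 a=1 b=0
t0.Δ1 clk=1 c=1 a=1 b=0
t0.Δ2 clk=1 c=1 a=1 b=1
t0.Δ3 clk=1 c=0 a=0 b=1
t0.Δ4 clk=1 c=0 a=1 b=1
t1.Δ0 clk=1 c=0 a=1 b=1
t1.Δ1 clk=0 c=0 a=1 b=1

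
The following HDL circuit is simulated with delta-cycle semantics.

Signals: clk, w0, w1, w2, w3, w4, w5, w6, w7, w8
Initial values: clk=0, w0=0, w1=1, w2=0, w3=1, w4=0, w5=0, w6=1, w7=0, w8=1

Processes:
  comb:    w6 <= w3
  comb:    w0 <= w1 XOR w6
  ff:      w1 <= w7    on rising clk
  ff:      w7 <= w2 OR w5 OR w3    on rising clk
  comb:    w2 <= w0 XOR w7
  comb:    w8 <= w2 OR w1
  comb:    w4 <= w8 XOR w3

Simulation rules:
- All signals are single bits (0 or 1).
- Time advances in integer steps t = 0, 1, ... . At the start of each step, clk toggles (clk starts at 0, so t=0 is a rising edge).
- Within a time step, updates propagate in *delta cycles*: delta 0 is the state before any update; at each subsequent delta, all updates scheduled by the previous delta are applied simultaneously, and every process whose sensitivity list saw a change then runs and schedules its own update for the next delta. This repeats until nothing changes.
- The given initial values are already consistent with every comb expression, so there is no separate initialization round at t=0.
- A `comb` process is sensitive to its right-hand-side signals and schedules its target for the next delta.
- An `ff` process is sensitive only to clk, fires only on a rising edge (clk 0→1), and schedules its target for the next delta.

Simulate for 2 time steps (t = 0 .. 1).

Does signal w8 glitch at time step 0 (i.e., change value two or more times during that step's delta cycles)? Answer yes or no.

yes

[bits: w0,w4,w3,w8,w7,w1,w5,w6,w2,clk]
t=0: Δ0=0011010100 Δ1=0011010101 Δ2=0011100101 Δ3=1010100111 Δ4=1111100101 Δ5=1010100101 Δ6=1110100101 | 6Δ
t=1: Δ0=1110100101 Δ1=1110100100 | 1Δ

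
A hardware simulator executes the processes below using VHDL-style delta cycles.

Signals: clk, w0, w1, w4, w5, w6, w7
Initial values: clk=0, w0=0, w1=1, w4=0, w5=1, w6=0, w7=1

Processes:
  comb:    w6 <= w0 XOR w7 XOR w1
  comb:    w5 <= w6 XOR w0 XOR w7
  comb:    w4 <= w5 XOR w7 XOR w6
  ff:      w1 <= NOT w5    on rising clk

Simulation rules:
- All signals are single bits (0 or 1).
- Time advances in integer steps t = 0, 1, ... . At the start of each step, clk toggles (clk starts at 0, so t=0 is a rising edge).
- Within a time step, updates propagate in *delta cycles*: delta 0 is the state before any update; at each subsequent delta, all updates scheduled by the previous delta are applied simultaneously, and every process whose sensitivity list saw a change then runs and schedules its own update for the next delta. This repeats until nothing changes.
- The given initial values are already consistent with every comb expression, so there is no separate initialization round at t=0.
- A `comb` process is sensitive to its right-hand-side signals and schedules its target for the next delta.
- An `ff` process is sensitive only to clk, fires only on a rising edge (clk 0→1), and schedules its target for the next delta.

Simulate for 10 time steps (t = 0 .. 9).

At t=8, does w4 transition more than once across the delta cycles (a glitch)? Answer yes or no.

yes

t=0 Δ0: w0=0 clk=0 w7=1 w1=1 w4=0 w5=1 w6=0
  Δ1: clk:0→1
  Δ2: w1:1→0
  Δ3: w6:0→1
  Δ4: w4:0→1, w5:1→0
  Δ5: w4:1→0
  (5Δ to stable)
t=1 Δ0: w0=0 clk=1 w7=1 w1=0 w4=0 w5=0 w6=1
  Δ1: clk:1→0
  (1Δ to stable)
t=2 Δ0: w0=0 clk=0 w7=1 w1=0 w4=0 w5=0 w6=1
  Δ1: clk:0→1
  Δ2: w1:0→1
  Δ3: w6:1→0
  Δ4: w4:0→1, w5:0→1
  Δ5: w4:1→0
  (5Δ to stable)
t=3 Δ0: w0=0 clk=1 w7=1 w1=1 w4=0 w5=1 w6=0
  Δ1: clk:1→0
  (1Δ to stable)
t=4 Δ0: w0=0 clk=0 w7=1 w1=1 w4=0 w5=1 w6=0
  Δ1: clk:0→1
  Δ2: w1:1→0
  Δ3: w6:0→1
  Δ4: w4:0→1, w5:1→0
  Δ5: w4:1→0
  (5Δ to stable)
t=5 Δ0: w0=0 clk=1 w7=1 w1=0 w4=0 w5=0 w6=1
  Δ1: clk:1→0
  (1Δ to stable)
t=6 Δ0: w0=0 clk=0 w7=1 w1=0 w4=0 w5=0 w6=1
  Δ1: clk:0→1
  Δ2: w1:0→1
  Δ3: w6:1→0
  Δ4: w4:0→1, w5:0→1
  Δ5: w4:1→0
  (5Δ to stable)
t=7 Δ0: w0=0 clk=1 w7=1 w1=1 w4=0 w5=1 w6=0
  Δ1: clk:1→0
  (1Δ to stable)
t=8 Δ0: w0=0 clk=0 w7=1 w1=1 w4=0 w5=1 w6=0
  Δ1: clk:0→1
  Δ2: w1:1→0
  Δ3: w6:0→1
  Δ4: w4:0→1, w5:1→0
  Δ5: w4:1→0
  (5Δ to stable)
t=9 Δ0: w0=0 clk=1 w7=1 w1=0 w4=0 w5=0 w6=1
  Δ1: clk:1→0
  (1Δ to stable)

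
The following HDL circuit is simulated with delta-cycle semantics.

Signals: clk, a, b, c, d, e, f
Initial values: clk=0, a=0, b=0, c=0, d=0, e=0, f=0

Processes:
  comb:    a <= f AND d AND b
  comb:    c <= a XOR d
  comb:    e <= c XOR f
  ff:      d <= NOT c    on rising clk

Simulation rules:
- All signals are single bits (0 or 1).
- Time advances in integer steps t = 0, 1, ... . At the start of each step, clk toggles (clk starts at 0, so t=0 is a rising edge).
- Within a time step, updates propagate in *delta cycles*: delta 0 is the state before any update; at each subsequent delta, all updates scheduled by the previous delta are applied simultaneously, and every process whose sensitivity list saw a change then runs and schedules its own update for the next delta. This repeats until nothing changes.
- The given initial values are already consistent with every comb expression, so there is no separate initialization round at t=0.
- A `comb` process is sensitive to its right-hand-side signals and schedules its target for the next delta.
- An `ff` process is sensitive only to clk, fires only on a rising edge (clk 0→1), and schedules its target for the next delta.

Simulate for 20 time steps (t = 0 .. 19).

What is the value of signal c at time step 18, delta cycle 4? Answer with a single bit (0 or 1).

0

t=0 Δ0: e=0 a=0 f=0 b=0 clk=0 c=0 d=0
  Δ1: clk:0→1
  Δ2: d:0→1
  Δ3: c:0→1
  Δ4: e:0→1
  (4Δ to stable)
t=1 Δ0: e=1 a=0 f=0 b=0 clk=1 c=1 d=1
  Δ1: clk:1→0
  (1Δ to stable)
t=2 Δ0: e=1 a=0 f=0 b=0 clk=0 c=1 d=1
  Δ1: clk:0→1
  Δ2: d:1→0
  Δ3: c:1→0
  Δ4: e:1→0
  (4Δ to stable)
t=3 Δ0: e=0 a=0 f=0 b=0 clk=1 c=0 d=0
  Δ1: clk:1→0
  (1Δ to stable)
t=4 Δ0: e=0 a=0 f=0 b=0 clk=0 c=0 d=0
  Δ1: clk:0→1
  Δ2: d:0→1
  Δ3: c:0→1
  Δ4: e:0→1
  (4Δ to stable)
t=5 Δ0: e=1 a=0 f=0 b=0 clk=1 c=1 d=1
  Δ1: clk:1→0
  (1Δ to stable)
t=6 Δ0: e=1 a=0 f=0 b=0 clk=0 c=1 d=1
  Δ1: clk:0→1
  Δ2: d:1→0
  Δ3: c:1→0
  Δ4: e:1→0
  (4Δ to stable)
t=7 Δ0: e=0 a=0 f=0 b=0 clk=1 c=0 d=0
  Δ1: clk:1→0
  (1Δ to stable)
t=8 Δ0: e=0 a=0 f=0 b=0 clk=0 c=0 d=0
  Δ1: clk:0→1
  Δ2: d:0→1
  Δ3: c:0→1
  Δ4: e:0→1
  (4Δ to stable)
t=9 Δ0: e=1 a=0 f=0 b=0 clk=1 c=1 d=1
  Δ1: clk:1→0
  (1Δ to stable)
t=10 Δ0: e=1 a=0 f=0 b=0 clk=0 c=1 d=1
  Δ1: clk:0→1
  Δ2: d:1→0
  Δ3: c:1→0
  Δ4: e:1→0
  (4Δ to stable)
t=11 Δ0: e=0 a=0 f=0 b=0 clk=1 c=0 d=0
  Δ1: clk:1→0
  (1Δ to stable)
t=12 Δ0: e=0 a=0 f=0 b=0 clk=0 c=0 d=0
  Δ1: clk:0→1
  Δ2: d:0→1
  Δ3: c:0→1
  Δ4: e:0→1
  (4Δ to stable)
t=13 Δ0: e=1 a=0 f=0 b=0 clk=1 c=1 d=1
  Δ1: clk:1→0
  (1Δ to stable)
t=14 Δ0: e=1 a=0 f=0 b=0 clk=0 c=1 d=1
  Δ1: clk:0→1
  Δ2: d:1→0
  Δ3: c:1→0
  Δ4: e:1→0
  (4Δ to stable)
t=15 Δ0: e=0 a=0 f=0 b=0 clk=1 c=0 d=0
  Δ1: clk:1→0
  (1Δ to stable)
t=16 Δ0: e=0 a=0 f=0 b=0 clk=0 c=0 d=0
  Δ1: clk:0→1
  Δ2: d:0→1
  Δ3: c:0→1
  Δ4: e:0→1
  (4Δ to stable)
t=17 Δ0: e=1 a=0 f=0 b=0 clk=1 c=1 d=1
  Δ1: clk:1→0
  (1Δ to stable)
t=18 Δ0: e=1 a=0 f=0 b=0 clk=0 c=1 d=1
  Δ1: clk:0→1
  Δ2: d:1→0
  Δ3: c:1→0
  Δ4: e:1→0
  (4Δ to stable)
t=19 Δ0: e=0 a=0 f=0 b=0 clk=1 c=0 d=0
  Δ1: clk:1→0
  (1Δ to stable)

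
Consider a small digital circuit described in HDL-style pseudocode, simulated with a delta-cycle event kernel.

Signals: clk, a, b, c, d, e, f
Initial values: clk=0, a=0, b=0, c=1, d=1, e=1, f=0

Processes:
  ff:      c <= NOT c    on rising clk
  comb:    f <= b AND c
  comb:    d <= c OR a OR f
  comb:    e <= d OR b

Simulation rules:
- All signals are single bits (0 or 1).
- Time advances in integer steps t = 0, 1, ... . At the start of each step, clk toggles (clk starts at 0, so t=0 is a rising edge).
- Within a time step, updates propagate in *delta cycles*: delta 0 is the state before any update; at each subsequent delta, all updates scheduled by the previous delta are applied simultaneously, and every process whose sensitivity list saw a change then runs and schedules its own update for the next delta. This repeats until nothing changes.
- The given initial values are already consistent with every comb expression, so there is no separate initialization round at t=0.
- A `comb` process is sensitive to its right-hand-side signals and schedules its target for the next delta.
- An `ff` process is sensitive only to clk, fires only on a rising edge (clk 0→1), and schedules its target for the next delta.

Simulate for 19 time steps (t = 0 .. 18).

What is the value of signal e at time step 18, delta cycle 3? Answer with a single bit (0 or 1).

t=0 Δ0: c=1 e=1 d=1 clk=0 f=0 b=0 a=0
  Δ1: clk:0→1
  Δ2: c:1→0
  Δ3: d:1→0
  Δ4: e:1→0
  (4Δ to stable)
t=1 Δ0: c=0 e=0 d=0 clk=1 f=0 b=0 a=0
  Δ1: clk:1→0
  (1Δ to stable)
t=2 Δ0: c=0 e=0 d=0 clk=0 f=0 b=0 a=0
  Δ1: clk:0→1
  Δ2: c:0→1
  Δ3: d:0→1
  Δ4: e:0→1
  (4Δ to stable)
t=3 Δ0: c=1 e=1 d=1 clk=1 f=0 b=0 a=0
  Δ1: clk:1→0
  (1Δ to stable)
t=4 Δ0: c=1 e=1 d=1 clk=0 f=0 b=0 a=0
  Δ1: clk:0→1
  Δ2: c:1→0
  Δ3: d:1→0
  Δ4: e:1→0
  (4Δ to stable)
t=5 Δ0: c=0 e=0 d=0 clk=1 f=0 b=0 a=0
  Δ1: clk:1→0
  (1Δ to stable)
t=6 Δ0: c=0 e=0 d=0 clk=0 f=0 b=0 a=0
  Δ1: clk:0→1
  Δ2: c:0→1
  Δ3: d:0→1
  Δ4: e:0→1
  (4Δ to stable)
t=7 Δ0: c=1 e=1 d=1 clk=1 f=0 b=0 a=0
  Δ1: clk:1→0
  (1Δ to stable)
t=8 Δ0: c=1 e=1 d=1 clk=0 f=0 b=0 a=0
  Δ1: clk:0→1
  Δ2: c:1→0
  Δ3: d:1→0
  Δ4: e:1→0
  (4Δ to stable)
t=9 Δ0: c=0 e=0 d=0 clk=1 f=0 b=0 a=0
  Δ1: clk:1→0
  (1Δ to stable)
t=10 Δ0: c=0 e=0 d=0 clk=0 f=0 b=0 a=0
  Δ1: clk:0→1
  Δ2: c:0→1
  Δ3: d:0→1
  Δ4: e:0→1
  (4Δ to stable)
t=11 Δ0: c=1 e=1 d=1 clk=1 f=0 b=0 a=0
  Δ1: clk:1→0
  (1Δ to stable)
t=12 Δ0: c=1 e=1 d=1 clk=0 f=0 b=0 a=0
  Δ1: clk:0→1
  Δ2: c:1→0
  Δ3: d:1→0
  Δ4: e:1→0
  (4Δ to stable)
t=13 Δ0: c=0 e=0 d=0 clk=1 f=0 b=0 a=0
  Δ1: clk:1→0
  (1Δ to stable)
t=14 Δ0: c=0 e=0 d=0 clk=0 f=0 b=0 a=0
  Δ1: clk:0→1
  Δ2: c:0→1
  Δ3: d:0→1
  Δ4: e:0→1
  (4Δ to stable)
t=15 Δ0: c=1 e=1 d=1 clk=1 f=0 b=0 a=0
  Δ1: clk:1→0
  (1Δ to stable)
t=16 Δ0: c=1 e=1 d=1 clk=0 f=0 b=0 a=0
  Δ1: clk:0→1
  Δ2: c:1→0
  Δ3: d:1→0
  Δ4: e:1→0
  (4Δ to stable)
t=17 Δ0: c=0 e=0 d=0 clk=1 f=0 b=0 a=0
  Δ1: clk:1→0
  (1Δ to stable)
t=18 Δ0: c=0 e=0 d=0 clk=0 f=0 b=0 a=0
  Δ1: clk:0→1
  Δ2: c:0→1
  Δ3: d:0→1
  Δ4: e:0→1
  (4Δ to stable)

0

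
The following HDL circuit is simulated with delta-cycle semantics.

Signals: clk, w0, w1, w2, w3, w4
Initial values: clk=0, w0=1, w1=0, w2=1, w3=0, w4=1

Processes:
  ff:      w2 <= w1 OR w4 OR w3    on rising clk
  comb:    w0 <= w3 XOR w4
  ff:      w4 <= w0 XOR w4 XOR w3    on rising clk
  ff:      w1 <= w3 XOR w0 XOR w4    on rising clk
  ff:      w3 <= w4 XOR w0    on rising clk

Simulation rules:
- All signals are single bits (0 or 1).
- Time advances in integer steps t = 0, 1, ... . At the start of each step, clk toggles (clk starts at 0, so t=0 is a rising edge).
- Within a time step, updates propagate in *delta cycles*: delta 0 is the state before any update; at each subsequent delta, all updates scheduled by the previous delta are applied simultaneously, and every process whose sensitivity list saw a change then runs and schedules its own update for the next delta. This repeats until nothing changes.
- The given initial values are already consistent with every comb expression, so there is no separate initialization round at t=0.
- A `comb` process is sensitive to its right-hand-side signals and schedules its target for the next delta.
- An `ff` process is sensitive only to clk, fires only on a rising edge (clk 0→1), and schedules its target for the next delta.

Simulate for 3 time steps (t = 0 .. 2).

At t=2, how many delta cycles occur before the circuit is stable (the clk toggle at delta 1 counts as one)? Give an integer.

t=0 Δ0: w0=1 w1=0 w2=1 w4=1 w3=0 clk=0
  Δ1: clk:0→1
  Δ2: w4:1→0
  Δ3: w0:1→0
  (3Δ to stable)
t=1 Δ0: w0=0 w1=0 w2=1 w4=0 w3=0 clk=1
  Δ1: clk:1→0
  (1Δ to stable)
t=2 Δ0: w0=0 w1=0 w2=1 w4=0 w3=0 clk=0
  Δ1: clk:0→1
  Δ2: w2:1→0
  (2Δ to stable)

2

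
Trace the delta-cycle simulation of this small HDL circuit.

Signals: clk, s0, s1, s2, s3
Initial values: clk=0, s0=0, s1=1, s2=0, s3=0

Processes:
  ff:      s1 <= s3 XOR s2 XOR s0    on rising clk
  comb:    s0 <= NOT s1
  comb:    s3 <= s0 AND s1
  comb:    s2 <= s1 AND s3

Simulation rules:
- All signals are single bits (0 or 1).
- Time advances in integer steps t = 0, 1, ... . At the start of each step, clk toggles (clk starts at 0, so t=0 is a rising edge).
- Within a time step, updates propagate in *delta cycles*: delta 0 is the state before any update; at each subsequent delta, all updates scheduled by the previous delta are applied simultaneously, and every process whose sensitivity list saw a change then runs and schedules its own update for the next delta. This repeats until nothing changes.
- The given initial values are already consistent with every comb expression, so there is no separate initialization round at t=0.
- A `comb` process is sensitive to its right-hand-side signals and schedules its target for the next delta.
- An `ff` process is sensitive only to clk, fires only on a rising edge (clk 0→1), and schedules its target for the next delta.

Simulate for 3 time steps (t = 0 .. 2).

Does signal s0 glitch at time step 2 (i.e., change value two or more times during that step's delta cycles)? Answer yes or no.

t0.Δ0 s1=1 s0=0 clk=0 s3=0 s2=0
t0.Δ1 s1=1 s0=0 clk=1 s3=0 s2=0
t0.Δ2 s1=0 s0=0 clk=1 s3=0 s2=0
t0.Δ3 s1=0 s0=1 clk=1 s3=0 s2=0
t1.Δ0 s1=0 s0=1 clk=1 s3=0 s2=0
t1.Δ1 s1=0 s0=1 clk=0 s3=0 s2=0
t2.Δ0 s1=0 s0=1 clk=0 s3=0 s2=0
t2.Δ1 s1=0 s0=1 clk=1 s3=0 s2=0
t2.Δ2 s1=1 s0=1 clk=1 s3=0 s2=0
t2.Δ3 s1=1 s0=0 clk=1 s3=1 s2=0
t2.Δ4 s1=1 s0=0 clk=1 s3=0 s2=1
t2.Δ5 s1=1 s0=0 clk=1 s3=0 s2=0

no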